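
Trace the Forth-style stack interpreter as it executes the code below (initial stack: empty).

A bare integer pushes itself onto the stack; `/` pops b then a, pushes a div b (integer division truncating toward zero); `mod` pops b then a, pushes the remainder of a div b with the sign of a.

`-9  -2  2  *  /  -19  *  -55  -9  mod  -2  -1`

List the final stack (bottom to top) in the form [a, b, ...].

-9  -> [-9]
-2  -> [-9, -2]
2   -> [-9, -2, 2]
*   -> [-9, -4]
/   -> [2]
-19 -> [2, -19]
*   -> [-38]
-55 -> [-38, -55]
-9  -> [-38, -55, -9]
mod -> [-38, -1]
-2  -> [-38, -1, -2]
-1  -> [-38, -1, -2, -1]

[-38, -1, -2, -1]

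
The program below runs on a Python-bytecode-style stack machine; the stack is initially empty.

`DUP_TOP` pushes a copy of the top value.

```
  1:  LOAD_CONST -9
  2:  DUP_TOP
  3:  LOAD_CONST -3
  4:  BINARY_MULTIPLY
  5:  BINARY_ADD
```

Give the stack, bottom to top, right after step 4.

[-9, 27]

LOAD_CONST -9   : [-9]
DUP_TOP         : [-9, -9]
LOAD_CONST -3   : [-9, -9, -3]
BINARY_MULTIPLY : [-9, 27]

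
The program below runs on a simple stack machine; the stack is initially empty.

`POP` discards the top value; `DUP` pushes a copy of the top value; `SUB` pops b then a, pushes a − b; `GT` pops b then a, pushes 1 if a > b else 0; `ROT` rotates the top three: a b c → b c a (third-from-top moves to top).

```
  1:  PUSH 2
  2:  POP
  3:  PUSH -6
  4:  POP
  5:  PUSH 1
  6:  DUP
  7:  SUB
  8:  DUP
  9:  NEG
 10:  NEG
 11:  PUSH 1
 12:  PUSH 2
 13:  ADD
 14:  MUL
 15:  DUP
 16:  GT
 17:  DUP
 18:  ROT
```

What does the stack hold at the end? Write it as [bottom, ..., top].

PUSH 2  -> 2
POP     -> (empty)
PUSH -6 -> -6
POP     -> (empty)
PUSH 1  -> 1
DUP     -> 1 1
SUB     -> 0
DUP     -> 0 0
NEG     -> 0 0
NEG     -> 0 0
PUSH 1  -> 0 0 1
PUSH 2  -> 0 0 1 2
ADD     -> 0 0 3
MUL     -> 0 0
DUP     -> 0 0 0
GT      -> 0 0
DUP     -> 0 0 0
ROT     -> 0 0 0

[0, 0, 0]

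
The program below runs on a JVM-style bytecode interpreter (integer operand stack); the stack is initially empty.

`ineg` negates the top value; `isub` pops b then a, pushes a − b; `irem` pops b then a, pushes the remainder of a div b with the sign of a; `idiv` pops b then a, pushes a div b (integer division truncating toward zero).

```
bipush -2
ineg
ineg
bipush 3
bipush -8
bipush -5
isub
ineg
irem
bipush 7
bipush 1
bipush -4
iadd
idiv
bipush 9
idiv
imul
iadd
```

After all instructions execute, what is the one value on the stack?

-2

bipush -2 → -2
ineg      → 2
ineg      → -2
bipush 3  → -2 3
bipush -8 → -2 3 -8
bipush -5 → -2 3 -8 -5
isub      → -2 3 -3
ineg      → -2 3 3
irem      → -2 0
bipush 7  → -2 0 7
bipush 1  → -2 0 7 1
bipush -4 → -2 0 7 1 -4
iadd      → -2 0 7 -3
idiv      → -2 0 -2
bipush 9  → -2 0 -2 9
idiv      → -2 0 0
imul      → -2 0
iadd      → -2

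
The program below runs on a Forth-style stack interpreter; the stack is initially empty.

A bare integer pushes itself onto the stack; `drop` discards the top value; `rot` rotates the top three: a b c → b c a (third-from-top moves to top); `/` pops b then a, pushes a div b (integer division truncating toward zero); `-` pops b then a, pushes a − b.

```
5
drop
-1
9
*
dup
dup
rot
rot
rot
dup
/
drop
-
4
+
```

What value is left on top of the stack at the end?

5    -> [5]
drop -> []
-1   -> [-1]
9    -> [-1, 9]
*    -> [-9]
dup  -> [-9, -9]
dup  -> [-9, -9, -9]
rot  -> [-9, -9, -9]
rot  -> [-9, -9, -9]
rot  -> [-9, -9, -9]
dup  -> [-9, -9, -9, -9]
/    -> [-9, -9, 1]
drop -> [-9, -9]
-    -> [0]
4    -> [0, 4]
+    -> [4]

4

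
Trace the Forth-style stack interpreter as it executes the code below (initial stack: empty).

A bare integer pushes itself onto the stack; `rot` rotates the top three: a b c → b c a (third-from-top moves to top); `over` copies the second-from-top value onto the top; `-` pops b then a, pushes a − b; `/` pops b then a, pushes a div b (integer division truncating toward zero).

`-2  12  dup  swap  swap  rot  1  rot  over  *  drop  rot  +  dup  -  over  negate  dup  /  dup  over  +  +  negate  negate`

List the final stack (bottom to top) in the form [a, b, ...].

[-2, 0, 3]

-2     → -2
12     → -2 12
dup    → -2 12 12
swap   → -2 12 12
swap   → -2 12 12
rot    → 12 12 -2
1      → 12 12 -2 1
rot    → 12 -2 1 12
over   → 12 -2 1 12 1
*      → 12 -2 1 12
drop   → 12 -2 1
rot    → -2 1 12
+      → -2 13
dup    → -2 13 13
-      → -2 0
over   → -2 0 -2
negate → -2 0 2
dup    → -2 0 2 2
/      → -2 0 1
dup    → -2 0 1 1
over   → -2 0 1 1 1
+      → -2 0 1 2
+      → -2 0 3
negate → -2 0 -3
negate → -2 0 3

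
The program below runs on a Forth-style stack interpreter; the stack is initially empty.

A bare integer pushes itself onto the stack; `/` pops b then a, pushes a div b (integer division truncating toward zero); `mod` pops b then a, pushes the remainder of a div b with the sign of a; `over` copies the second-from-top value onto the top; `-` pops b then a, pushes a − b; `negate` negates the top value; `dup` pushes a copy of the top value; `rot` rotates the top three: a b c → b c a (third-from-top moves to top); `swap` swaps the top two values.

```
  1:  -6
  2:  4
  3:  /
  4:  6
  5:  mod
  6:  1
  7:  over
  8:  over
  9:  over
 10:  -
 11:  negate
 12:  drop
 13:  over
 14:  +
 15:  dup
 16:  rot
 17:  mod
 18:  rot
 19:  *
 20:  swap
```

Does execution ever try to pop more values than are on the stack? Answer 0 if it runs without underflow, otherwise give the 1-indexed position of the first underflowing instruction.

-6     : [-6]
4      : [-6, 4]
/      : [-1]
6      : [-1, 6]
mod    : [-1]
1      : [-1, 1]
over   : [-1, 1, -1]
over   : [-1, 1, -1, 1]
over   : [-1, 1, -1, 1, -1]
-      : [-1, 1, -1, 2]
negate : [-1, 1, -1, -2]
drop   : [-1, 1, -1]
over   : [-1, 1, -1, 1]
+      : [-1, 1, 0]
dup    : [-1, 1, 0, 0]
rot    : [-1, 0, 0, 1]
mod    : [-1, 0, 0]
rot    : [0, 0, -1]
*      : [0, 0]
swap   : [0, 0]

0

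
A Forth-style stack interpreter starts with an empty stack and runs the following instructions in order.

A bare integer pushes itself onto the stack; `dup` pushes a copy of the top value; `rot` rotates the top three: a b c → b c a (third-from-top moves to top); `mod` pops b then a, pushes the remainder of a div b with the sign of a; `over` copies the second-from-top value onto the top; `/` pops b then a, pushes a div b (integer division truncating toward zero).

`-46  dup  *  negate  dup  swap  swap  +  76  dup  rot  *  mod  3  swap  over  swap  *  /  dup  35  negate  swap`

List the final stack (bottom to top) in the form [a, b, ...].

-46    → -46
dup    → -46 -46
*      → 2116
negate → -2116
dup    → -2116 -2116
swap   → -2116 -2116
swap   → -2116 -2116
+      → -4232
76     → -4232 76
dup    → -4232 76 76
rot    → 76 76 -4232
*      → 76 -321632
mod    → 76
3      → 76 3
swap   → 3 76
over   → 3 76 3
swap   → 3 3 76
*      → 3 228
/      → 0
dup    → 0 0
35     → 0 0 35
negate → 0 0 -35
swap   → 0 -35 0

[0, -35, 0]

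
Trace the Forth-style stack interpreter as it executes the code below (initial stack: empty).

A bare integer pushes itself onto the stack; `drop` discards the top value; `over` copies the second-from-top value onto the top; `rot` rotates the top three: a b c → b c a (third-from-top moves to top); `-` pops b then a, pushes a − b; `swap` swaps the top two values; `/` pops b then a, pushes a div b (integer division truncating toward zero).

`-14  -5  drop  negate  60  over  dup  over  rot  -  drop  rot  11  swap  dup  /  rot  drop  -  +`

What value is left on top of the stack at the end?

70

-14    → -14
-5     → -14 -5
drop   → -14
negate → 14
60     → 14 60
over   → 14 60 14
dup    → 14 60 14 14
over   → 14 60 14 14 14
rot    → 14 60 14 14 14
-      → 14 60 14 0
drop   → 14 60 14
rot    → 60 14 14
11     → 60 14 14 11
swap   → 60 14 11 14
dup    → 60 14 11 14 14
/      → 60 14 11 1
rot    → 60 11 1 14
drop   → 60 11 1
-      → 60 10
+      → 70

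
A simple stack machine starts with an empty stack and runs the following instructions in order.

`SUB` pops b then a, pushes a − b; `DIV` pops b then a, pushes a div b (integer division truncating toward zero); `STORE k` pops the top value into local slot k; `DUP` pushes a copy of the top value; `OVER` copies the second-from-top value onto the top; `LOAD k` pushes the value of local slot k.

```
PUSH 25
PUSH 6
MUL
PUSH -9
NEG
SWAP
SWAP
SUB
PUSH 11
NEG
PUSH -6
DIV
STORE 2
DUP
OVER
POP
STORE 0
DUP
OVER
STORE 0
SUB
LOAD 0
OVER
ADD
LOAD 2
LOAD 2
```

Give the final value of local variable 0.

141

PUSH 25  [25]
PUSH 6   [25, 6]
MUL      [150]
PUSH -9  [150, -9]
NEG      [150, 9]
SWAP     [9, 150]
SWAP     [150, 9]
SUB      [141]
PUSH 11  [141, 11]
NEG      [141, -11]
PUSH -6  [141, -11, -6]
DIV      [141, 1]
STORE 2  [141]
DUP      [141, 141]
OVER     [141, 141, 141]
POP      [141, 141]
STORE 0  [141]
DUP      [141, 141]
OVER     [141, 141, 141]
STORE 0  [141, 141]
SUB      [0]
LOAD 0   [0, 141]
OVER     [0, 141, 0]
ADD      [0, 141]
LOAD 2   [0, 141, 1]
LOAD 2   [0, 141, 1, 1]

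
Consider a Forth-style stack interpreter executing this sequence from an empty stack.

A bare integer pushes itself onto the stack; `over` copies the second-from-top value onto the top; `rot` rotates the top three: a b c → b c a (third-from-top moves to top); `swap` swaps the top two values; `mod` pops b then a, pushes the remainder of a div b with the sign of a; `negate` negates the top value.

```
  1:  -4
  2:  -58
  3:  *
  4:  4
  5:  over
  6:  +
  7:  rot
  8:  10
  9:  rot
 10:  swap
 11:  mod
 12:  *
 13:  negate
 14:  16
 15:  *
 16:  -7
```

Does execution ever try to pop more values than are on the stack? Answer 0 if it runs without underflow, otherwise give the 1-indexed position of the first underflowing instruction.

7

-4   → -4
-58  → -4 -58
*    → 232
4    → 232 4
over → 232 4 232
+    → 232 236
rot  — needs 3 operands, stack has 2 → underflow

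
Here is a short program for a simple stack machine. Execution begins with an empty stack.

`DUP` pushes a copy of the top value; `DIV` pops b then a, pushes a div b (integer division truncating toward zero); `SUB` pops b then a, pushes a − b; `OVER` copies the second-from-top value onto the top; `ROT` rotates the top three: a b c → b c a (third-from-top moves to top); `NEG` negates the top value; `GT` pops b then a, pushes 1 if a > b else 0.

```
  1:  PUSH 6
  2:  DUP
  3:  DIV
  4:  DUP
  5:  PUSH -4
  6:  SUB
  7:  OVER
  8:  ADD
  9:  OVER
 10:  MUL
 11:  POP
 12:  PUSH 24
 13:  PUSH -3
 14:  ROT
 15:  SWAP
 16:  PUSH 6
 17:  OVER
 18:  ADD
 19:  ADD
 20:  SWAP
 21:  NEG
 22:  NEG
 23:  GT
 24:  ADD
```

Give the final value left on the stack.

24

PUSH 6  -> [6]
DUP     -> [6, 6]
DIV     -> [1]
DUP     -> [1, 1]
PUSH -4 -> [1, 1, -4]
SUB     -> [1, 5]
OVER    -> [1, 5, 1]
ADD     -> [1, 6]
OVER    -> [1, 6, 1]
MUL     -> [1, 6]
POP     -> [1]
PUSH 24 -> [1, 24]
PUSH -3 -> [1, 24, -3]
ROT     -> [24, -3, 1]
SWAP    -> [24, 1, -3]
PUSH 6  -> [24, 1, -3, 6]
OVER    -> [24, 1, -3, 6, -3]
ADD     -> [24, 1, -3, 3]
ADD     -> [24, 1, 0]
SWAP    -> [24, 0, 1]
NEG     -> [24, 0, -1]
NEG     -> [24, 0, 1]
GT      -> [24, 0]
ADD     -> [24]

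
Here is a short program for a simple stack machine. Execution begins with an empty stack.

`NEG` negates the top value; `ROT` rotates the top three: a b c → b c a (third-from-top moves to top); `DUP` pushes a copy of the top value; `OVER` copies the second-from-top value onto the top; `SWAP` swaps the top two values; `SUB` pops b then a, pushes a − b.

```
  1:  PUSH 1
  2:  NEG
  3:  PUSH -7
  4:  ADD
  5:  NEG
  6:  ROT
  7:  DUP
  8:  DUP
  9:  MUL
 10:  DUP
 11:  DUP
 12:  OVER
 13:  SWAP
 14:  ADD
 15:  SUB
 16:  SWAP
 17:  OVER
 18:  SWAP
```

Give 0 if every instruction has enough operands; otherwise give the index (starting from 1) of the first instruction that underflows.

6

PUSH 1  -> [1]
NEG     -> [-1]
PUSH -7 -> [-1, -7]
ADD     -> [-8]
NEG     -> [8]
ROT  — needs 3 operands, stack has 1 → underflow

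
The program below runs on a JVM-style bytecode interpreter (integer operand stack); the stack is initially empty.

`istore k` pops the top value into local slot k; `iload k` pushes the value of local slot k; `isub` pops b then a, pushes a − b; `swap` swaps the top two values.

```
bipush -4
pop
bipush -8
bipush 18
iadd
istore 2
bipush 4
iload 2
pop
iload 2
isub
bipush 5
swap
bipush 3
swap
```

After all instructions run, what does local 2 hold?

10

bipush -4 -> -4
pop       -> (empty)
bipush -8 -> -8
bipush 18 -> -8 18
iadd      -> 10
istore 2  -> (empty)
bipush 4  -> 4
iload 2   -> 4 10
pop       -> 4
iload 2   -> 4 10
isub      -> -6
bipush 5  -> -6 5
swap      -> 5 -6
bipush 3  -> 5 -6 3
swap      -> 5 3 -6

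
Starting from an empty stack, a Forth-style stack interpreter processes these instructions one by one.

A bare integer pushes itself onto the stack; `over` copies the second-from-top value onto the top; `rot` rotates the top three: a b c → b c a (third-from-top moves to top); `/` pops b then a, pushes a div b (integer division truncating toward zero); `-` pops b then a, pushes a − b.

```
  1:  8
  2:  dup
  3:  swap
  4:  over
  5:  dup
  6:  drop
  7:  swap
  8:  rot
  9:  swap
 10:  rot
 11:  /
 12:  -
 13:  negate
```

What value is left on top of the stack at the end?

8      → 8
dup    → 8 8
swap   → 8 8
over   → 8 8 8
dup    → 8 8 8 8
drop   → 8 8 8
swap   → 8 8 8
rot    → 8 8 8
swap   → 8 8 8
rot    → 8 8 8
/      → 8 1
-      → 7
negate → -7

-7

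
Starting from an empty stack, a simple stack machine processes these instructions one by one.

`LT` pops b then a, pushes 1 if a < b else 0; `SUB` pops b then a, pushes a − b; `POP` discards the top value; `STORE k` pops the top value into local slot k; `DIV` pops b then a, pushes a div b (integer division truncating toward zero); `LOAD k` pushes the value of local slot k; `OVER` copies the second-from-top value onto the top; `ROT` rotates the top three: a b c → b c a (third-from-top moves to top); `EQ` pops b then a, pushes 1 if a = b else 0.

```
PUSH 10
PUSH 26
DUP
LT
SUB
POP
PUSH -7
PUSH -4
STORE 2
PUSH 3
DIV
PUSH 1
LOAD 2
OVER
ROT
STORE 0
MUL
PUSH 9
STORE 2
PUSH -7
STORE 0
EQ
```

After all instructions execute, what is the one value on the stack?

0

PUSH 10 → [10]
PUSH 26 → [10, 26]
DUP     → [10, 26, 26]
LT      → [10, 0]
SUB     → [10]
POP     → []
PUSH -7 → [-7]
PUSH -4 → [-7, -4]
STORE 2 → [-7]
PUSH 3  → [-7, 3]
DIV     → [-2]
PUSH 1  → [-2, 1]
LOAD 2  → [-2, 1, -4]
OVER    → [-2, 1, -4, 1]
ROT     → [-2, -4, 1, 1]
STORE 0 → [-2, -4, 1]
MUL     → [-2, -4]
PUSH 9  → [-2, -4, 9]
STORE 2 → [-2, -4]
PUSH -7 → [-2, -4, -7]
STORE 0 → [-2, -4]
EQ      → [0]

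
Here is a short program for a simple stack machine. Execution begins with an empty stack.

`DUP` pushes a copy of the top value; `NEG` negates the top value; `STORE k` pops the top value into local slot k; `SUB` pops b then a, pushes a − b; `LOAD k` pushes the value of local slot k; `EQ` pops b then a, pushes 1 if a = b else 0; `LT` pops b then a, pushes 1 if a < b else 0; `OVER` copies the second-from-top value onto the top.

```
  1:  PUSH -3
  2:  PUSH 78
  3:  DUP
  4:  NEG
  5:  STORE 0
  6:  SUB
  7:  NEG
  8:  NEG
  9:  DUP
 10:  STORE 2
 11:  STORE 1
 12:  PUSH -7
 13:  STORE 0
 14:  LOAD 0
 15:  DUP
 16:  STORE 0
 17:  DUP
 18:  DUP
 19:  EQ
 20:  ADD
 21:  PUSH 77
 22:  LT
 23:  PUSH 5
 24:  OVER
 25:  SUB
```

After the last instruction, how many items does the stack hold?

2

PUSH -3  -3
PUSH 78  -3 78
DUP      -3 78 78
NEG      -3 78 -78
STORE 0  -3 78
SUB      -81
NEG      81
NEG      -81
DUP      -81 -81
STORE 2  -81
STORE 1  (empty)
PUSH -7  -7
STORE 0  (empty)
LOAD 0   -7
DUP      -7 -7
STORE 0  -7
DUP      -7 -7
DUP      -7 -7 -7
EQ       -7 1
ADD      -6
PUSH 77  -6 77
LT       1
PUSH 5   1 5
OVER     1 5 1
SUB      1 4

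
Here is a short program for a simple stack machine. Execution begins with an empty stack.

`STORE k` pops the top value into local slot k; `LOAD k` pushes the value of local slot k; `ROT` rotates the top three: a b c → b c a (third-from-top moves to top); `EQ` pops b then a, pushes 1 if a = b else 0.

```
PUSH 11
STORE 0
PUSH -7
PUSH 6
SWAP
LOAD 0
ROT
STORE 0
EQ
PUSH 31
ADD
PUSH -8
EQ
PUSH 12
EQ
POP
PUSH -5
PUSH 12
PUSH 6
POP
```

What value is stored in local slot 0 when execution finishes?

6

PUSH 11 : [11]
STORE 0 : []
PUSH -7 : [-7]
PUSH 6  : [-7, 6]
SWAP    : [6, -7]
LOAD 0  : [6, -7, 11]
ROT     : [-7, 11, 6]
STORE 0 : [-7, 11]
EQ      : [0]
PUSH 31 : [0, 31]
ADD     : [31]
PUSH -8 : [31, -8]
EQ      : [0]
PUSH 12 : [0, 12]
EQ      : [0]
POP     : []
PUSH -5 : [-5]
PUSH 12 : [-5, 12]
PUSH 6  : [-5, 12, 6]
POP     : [-5, 12]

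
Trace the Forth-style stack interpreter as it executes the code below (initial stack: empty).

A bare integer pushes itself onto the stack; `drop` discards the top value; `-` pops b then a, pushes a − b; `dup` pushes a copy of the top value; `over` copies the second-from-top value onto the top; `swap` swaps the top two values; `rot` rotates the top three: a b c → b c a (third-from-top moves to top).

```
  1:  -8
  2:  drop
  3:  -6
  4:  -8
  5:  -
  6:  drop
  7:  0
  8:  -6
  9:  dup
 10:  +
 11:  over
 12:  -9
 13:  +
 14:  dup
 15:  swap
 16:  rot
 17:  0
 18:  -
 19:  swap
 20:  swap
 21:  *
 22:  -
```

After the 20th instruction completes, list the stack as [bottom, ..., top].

[0, -9, -9, -12]

-8   -> -8
drop -> (empty)
-6   -> -6
-8   -> -6 -8
-    -> 2
drop -> (empty)
0    -> 0
-6   -> 0 -6
dup  -> 0 -6 -6
+    -> 0 -12
over -> 0 -12 0
-9   -> 0 -12 0 -9
+    -> 0 -12 -9
dup  -> 0 -12 -9 -9
swap -> 0 -12 -9 -9
rot  -> 0 -9 -9 -12
0    -> 0 -9 -9 -12 0
-    -> 0 -9 -9 -12
swap -> 0 -9 -12 -9
swap -> 0 -9 -9 -12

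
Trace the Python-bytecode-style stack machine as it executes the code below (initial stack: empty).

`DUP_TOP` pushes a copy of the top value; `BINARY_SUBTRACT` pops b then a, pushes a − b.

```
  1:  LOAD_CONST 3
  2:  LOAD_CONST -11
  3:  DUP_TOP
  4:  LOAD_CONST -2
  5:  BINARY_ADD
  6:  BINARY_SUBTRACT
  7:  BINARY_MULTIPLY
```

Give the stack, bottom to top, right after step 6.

LOAD_CONST 3    → 3
LOAD_CONST -11  → 3 -11
DUP_TOP         → 3 -11 -11
LOAD_CONST -2   → 3 -11 -11 -2
BINARY_ADD      → 3 -11 -13
BINARY_SUBTRACT → 3 2

[3, 2]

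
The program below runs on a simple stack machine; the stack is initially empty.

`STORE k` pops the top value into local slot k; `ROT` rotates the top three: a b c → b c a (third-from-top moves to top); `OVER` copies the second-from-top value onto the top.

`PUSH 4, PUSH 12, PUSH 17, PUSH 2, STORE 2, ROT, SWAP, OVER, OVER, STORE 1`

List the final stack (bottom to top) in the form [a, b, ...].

[12, 4, 17, 4]

PUSH 4  : [4]
PUSH 12 : [4, 12]
PUSH 17 : [4, 12, 17]
PUSH 2  : [4, 12, 17, 2]
STORE 2 : [4, 12, 17]
ROT     : [12, 17, 4]
SWAP    : [12, 4, 17]
OVER    : [12, 4, 17, 4]
OVER    : [12, 4, 17, 4, 17]
STORE 1 : [12, 4, 17, 4]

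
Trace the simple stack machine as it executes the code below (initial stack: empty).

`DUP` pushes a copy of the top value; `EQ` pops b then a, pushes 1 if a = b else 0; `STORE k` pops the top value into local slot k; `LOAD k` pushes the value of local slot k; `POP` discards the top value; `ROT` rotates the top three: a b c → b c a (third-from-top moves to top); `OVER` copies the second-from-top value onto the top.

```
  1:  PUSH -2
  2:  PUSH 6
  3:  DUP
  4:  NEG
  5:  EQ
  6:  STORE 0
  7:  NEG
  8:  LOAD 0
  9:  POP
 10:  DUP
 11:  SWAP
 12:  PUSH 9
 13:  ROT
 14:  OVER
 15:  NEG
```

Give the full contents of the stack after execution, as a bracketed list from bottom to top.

[2, 9, 2, -9]

PUSH -2 -> -2
PUSH 6  -> -2 6
DUP     -> -2 6 6
NEG     -> -2 6 -6
EQ      -> -2 0
STORE 0 -> -2
NEG     -> 2
LOAD 0  -> 2 0
POP     -> 2
DUP     -> 2 2
SWAP    -> 2 2
PUSH 9  -> 2 2 9
ROT     -> 2 9 2
OVER    -> 2 9 2 9
NEG     -> 2 9 2 -9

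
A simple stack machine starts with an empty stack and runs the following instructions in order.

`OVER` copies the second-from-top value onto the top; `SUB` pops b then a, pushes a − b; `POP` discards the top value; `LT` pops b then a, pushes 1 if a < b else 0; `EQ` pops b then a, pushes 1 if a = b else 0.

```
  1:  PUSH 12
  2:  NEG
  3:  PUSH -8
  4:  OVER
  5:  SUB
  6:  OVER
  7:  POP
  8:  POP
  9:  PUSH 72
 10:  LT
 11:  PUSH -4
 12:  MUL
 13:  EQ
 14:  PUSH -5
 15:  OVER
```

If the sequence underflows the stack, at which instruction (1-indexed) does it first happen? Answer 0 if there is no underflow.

PUSH 12  12
NEG      -12
PUSH -8  -12 -8
OVER     -12 -8 -12
SUB      -12 4
OVER     -12 4 -12
POP      -12 4
POP      -12
PUSH 72  -12 72
LT       1
PUSH -4  1 -4
MUL      -4
EQ  — needs 2 operands, stack has 1 → underflow

13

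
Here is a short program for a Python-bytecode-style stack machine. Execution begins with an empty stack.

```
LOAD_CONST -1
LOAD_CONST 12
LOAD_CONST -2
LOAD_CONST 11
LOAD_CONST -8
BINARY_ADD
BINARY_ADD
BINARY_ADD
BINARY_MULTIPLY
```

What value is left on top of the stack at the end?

LOAD_CONST -1   → -1
LOAD_CONST 12   → -1 12
LOAD_CONST -2   → -1 12 -2
LOAD_CONST 11   → -1 12 -2 11
LOAD_CONST -8   → -1 12 -2 11 -8
BINARY_ADD      → -1 12 -2 3
BINARY_ADD      → -1 12 1
BINARY_ADD      → -1 13
BINARY_MULTIPLY → -13

-13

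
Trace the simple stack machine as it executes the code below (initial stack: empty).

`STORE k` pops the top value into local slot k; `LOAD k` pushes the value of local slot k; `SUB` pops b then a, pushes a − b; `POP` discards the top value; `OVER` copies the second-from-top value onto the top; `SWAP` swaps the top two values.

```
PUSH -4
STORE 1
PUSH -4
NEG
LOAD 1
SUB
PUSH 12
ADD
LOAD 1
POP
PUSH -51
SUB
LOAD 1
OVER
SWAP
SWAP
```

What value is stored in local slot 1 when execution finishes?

-4

PUSH -4  : [-4]
STORE 1  : []
PUSH -4  : [-4]
NEG      : [4]
LOAD 1   : [4, -4]
SUB      : [8]
PUSH 12  : [8, 12]
ADD      : [20]
LOAD 1   : [20, -4]
POP      : [20]
PUSH -51 : [20, -51]
SUB      : [71]
LOAD 1   : [71, -4]
OVER     : [71, -4, 71]
SWAP     : [71, 71, -4]
SWAP     : [71, -4, 71]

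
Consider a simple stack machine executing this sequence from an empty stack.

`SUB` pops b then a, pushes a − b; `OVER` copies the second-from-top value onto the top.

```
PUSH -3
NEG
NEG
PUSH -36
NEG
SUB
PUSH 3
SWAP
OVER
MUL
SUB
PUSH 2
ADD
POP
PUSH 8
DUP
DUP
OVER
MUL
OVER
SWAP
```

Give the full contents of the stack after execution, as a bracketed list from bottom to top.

[8, 8, 8, 64]

PUSH -3   -3
NEG       3
NEG       -3
PUSH -36  -3 -36
NEG       -3 36
SUB       -39
PUSH 3    -39 3
SWAP      3 -39
OVER      3 -39 3
MUL       3 -117
SUB       120
PUSH 2    120 2
ADD       122
POP       (empty)
PUSH 8    8
DUP       8 8
DUP       8 8 8
OVER      8 8 8 8
MUL       8 8 64
OVER      8 8 64 8
SWAP      8 8 8 64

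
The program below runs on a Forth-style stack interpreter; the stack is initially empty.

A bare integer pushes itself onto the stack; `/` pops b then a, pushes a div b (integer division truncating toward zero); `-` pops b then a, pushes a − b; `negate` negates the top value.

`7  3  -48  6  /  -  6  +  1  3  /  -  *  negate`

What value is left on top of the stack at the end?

7      -> [7]
3      -> [7, 3]
-48    -> [7, 3, -48]
6      -> [7, 3, -48, 6]
/      -> [7, 3, -8]
-      -> [7, 11]
6      -> [7, 11, 6]
+      -> [7, 17]
1      -> [7, 17, 1]
3      -> [7, 17, 1, 3]
/      -> [7, 17, 0]
-      -> [7, 17]
*      -> [119]
negate -> [-119]

-119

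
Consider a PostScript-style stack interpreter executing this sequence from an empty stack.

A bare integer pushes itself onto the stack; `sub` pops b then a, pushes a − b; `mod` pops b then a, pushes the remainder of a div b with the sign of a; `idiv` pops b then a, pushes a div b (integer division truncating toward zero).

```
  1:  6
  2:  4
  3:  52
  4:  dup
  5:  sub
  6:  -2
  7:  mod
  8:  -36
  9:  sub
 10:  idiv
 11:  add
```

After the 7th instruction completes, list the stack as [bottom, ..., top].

[6, 4, 0]

6    [6]
4    [6, 4]
52   [6, 4, 52]
dup  [6, 4, 52, 52]
sub  [6, 4, 0]
-2   [6, 4, 0, -2]
mod  [6, 4, 0]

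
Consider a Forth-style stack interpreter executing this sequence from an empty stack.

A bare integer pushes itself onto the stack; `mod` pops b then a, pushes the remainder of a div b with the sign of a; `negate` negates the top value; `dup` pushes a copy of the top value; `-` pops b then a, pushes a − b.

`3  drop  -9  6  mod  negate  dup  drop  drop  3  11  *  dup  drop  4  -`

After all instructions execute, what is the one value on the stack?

29

3      -> 3
drop   -> (empty)
-9     -> -9
6      -> -9 6
mod    -> -3
negate -> 3
dup    -> 3 3
drop   -> 3
drop   -> (empty)
3      -> 3
11     -> 3 11
*      -> 33
dup    -> 33 33
drop   -> 33
4      -> 33 4
-      -> 29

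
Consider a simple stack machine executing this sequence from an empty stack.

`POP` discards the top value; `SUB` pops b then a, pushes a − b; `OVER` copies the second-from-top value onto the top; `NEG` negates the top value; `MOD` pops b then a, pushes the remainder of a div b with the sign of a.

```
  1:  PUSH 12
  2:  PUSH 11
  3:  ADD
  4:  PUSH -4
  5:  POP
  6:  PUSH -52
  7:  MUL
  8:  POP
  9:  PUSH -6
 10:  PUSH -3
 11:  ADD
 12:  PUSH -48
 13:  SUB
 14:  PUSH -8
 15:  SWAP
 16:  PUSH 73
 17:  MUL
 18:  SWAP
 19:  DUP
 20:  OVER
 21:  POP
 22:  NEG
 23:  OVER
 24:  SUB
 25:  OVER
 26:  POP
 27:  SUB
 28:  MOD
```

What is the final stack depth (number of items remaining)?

PUSH 12  -> [12]
PUSH 11  -> [12, 11]
ADD      -> [23]
PUSH -4  -> [23, -4]
POP      -> [23]
PUSH -52 -> [23, -52]
MUL      -> [-1196]
POP      -> []
PUSH -6  -> [-6]
PUSH -3  -> [-6, -3]
ADD      -> [-9]
PUSH -48 -> [-9, -48]
SUB      -> [39]
PUSH -8  -> [39, -8]
SWAP     -> [-8, 39]
PUSH 73  -> [-8, 39, 73]
MUL      -> [-8, 2847]
SWAP     -> [2847, -8]
DUP      -> [2847, -8, -8]
OVER     -> [2847, -8, -8, -8]
POP      -> [2847, -8, -8]
NEG      -> [2847, -8, 8]
OVER     -> [2847, -8, 8, -8]
SUB      -> [2847, -8, 16]
OVER     -> [2847, -8, 16, -8]
POP      -> [2847, -8, 16]
SUB      -> [2847, -24]
MOD      -> [15]

1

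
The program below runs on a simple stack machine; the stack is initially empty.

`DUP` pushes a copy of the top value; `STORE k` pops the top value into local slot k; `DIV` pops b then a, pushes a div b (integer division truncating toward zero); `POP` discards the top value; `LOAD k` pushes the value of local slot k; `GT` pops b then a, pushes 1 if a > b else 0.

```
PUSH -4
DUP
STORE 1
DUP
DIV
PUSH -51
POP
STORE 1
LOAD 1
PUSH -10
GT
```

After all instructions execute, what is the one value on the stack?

PUSH -4  : [-4]
DUP      : [-4, -4]
STORE 1  : [-4]
DUP      : [-4, -4]
DIV      : [1]
PUSH -51 : [1, -51]
POP      : [1]
STORE 1  : []
LOAD 1   : [1]
PUSH -10 : [1, -10]
GT       : [1]

1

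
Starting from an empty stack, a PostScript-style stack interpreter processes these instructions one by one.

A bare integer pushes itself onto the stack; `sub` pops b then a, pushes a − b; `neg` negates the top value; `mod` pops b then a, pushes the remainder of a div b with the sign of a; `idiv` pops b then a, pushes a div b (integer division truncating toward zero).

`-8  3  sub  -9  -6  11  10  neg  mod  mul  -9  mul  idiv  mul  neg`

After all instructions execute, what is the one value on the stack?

0

-8   : [-8]
3    : [-8, 3]
sub  : [-11]
-9   : [-11, -9]
-6   : [-11, -9, -6]
11   : [-11, -9, -6, 11]
10   : [-11, -9, -6, 11, 10]
neg  : [-11, -9, -6, 11, -10]
mod  : [-11, -9, -6, 1]
mul  : [-11, -9, -6]
-9   : [-11, -9, -6, -9]
mul  : [-11, -9, 54]
idiv : [-11, 0]
mul  : [0]
neg  : [0]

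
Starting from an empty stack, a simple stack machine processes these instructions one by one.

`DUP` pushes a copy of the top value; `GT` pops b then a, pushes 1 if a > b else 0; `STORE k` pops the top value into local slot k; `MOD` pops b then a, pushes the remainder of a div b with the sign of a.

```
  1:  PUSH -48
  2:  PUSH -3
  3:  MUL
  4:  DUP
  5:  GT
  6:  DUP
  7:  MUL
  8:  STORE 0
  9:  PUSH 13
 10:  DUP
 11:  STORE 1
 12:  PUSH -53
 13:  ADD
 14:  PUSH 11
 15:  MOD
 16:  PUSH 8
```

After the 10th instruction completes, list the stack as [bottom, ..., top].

PUSH -48 → -48
PUSH -3  → -48 -3
MUL      → 144
DUP      → 144 144
GT       → 0
DUP      → 0 0
MUL      → 0
STORE 0  → (empty)
PUSH 13  → 13
DUP      → 13 13

[13, 13]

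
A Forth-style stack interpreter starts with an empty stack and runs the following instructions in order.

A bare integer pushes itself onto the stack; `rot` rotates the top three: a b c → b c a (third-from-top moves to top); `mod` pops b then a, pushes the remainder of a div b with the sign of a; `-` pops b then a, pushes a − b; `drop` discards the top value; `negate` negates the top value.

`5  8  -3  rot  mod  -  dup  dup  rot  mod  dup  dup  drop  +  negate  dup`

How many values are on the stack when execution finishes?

3

5      → 5
8      → 5 8
-3     → 5 8 -3
rot    → 8 -3 5
mod    → 8 -3
-      → 11
dup    → 11 11
dup    → 11 11 11
rot    → 11 11 11
mod    → 11 0
dup    → 11 0 0
dup    → 11 0 0 0
drop   → 11 0 0
+      → 11 0
negate → 11 0
dup    → 11 0 0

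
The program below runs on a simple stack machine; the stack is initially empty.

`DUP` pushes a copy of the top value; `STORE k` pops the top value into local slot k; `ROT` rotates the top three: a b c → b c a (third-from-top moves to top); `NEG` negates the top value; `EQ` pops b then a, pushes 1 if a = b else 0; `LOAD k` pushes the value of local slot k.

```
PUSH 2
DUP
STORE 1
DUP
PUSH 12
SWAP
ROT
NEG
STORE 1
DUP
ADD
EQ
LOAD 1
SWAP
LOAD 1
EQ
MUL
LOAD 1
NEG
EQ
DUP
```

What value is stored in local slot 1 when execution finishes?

-2

PUSH 2  : [2]
DUP     : [2, 2]
STORE 1 : [2]
DUP     : [2, 2]
PUSH 12 : [2, 2, 12]
SWAP    : [2, 12, 2]
ROT     : [12, 2, 2]
NEG     : [12, 2, -2]
STORE 1 : [12, 2]
DUP     : [12, 2, 2]
ADD     : [12, 4]
EQ      : [0]
LOAD 1  : [0, -2]
SWAP    : [-2, 0]
LOAD 1  : [-2, 0, -2]
EQ      : [-2, 0]
MUL     : [0]
LOAD 1  : [0, -2]
NEG     : [0, 2]
EQ      : [0]
DUP     : [0, 0]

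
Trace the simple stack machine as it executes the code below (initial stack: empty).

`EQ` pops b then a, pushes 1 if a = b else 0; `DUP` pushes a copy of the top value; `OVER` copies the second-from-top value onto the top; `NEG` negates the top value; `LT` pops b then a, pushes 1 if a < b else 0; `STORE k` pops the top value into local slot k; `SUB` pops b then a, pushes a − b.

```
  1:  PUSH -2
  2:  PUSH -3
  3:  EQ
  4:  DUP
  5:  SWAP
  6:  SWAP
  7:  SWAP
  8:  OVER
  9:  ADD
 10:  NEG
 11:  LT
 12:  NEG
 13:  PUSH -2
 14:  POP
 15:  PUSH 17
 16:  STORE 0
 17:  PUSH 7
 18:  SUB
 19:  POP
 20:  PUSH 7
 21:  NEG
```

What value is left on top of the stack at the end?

-7

PUSH -2 → [-2]
PUSH -3 → [-2, -3]
EQ      → [0]
DUP     → [0, 0]
SWAP    → [0, 0]
SWAP    → [0, 0]
SWAP    → [0, 0]
OVER    → [0, 0, 0]
ADD     → [0, 0]
NEG     → [0, 0]
LT      → [0]
NEG     → [0]
PUSH -2 → [0, -2]
POP     → [0]
PUSH 17 → [0, 17]
STORE 0 → [0]
PUSH 7  → [0, 7]
SUB     → [-7]
POP     → []
PUSH 7  → [7]
NEG     → [-7]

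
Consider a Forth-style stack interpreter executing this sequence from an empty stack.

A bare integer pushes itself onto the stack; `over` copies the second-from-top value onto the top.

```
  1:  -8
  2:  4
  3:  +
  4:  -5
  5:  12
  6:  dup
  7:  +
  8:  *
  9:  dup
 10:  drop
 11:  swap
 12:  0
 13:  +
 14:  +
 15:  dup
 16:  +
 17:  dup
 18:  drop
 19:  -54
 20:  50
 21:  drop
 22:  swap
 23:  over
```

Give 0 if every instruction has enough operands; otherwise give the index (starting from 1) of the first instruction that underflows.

-8   -> -8
4    -> -8 4
+    -> -4
-5   -> -4 -5
12   -> -4 -5 12
dup  -> -4 -5 12 12
+    -> -4 -5 24
*    -> -4 -120
dup  -> -4 -120 -120
drop -> -4 -120
swap -> -120 -4
0    -> -120 -4 0
+    -> -120 -4
+    -> -124
dup  -> -124 -124
+    -> -248
dup  -> -248 -248
drop -> -248
-54  -> -248 -54
50   -> -248 -54 50
drop -> -248 -54
swap -> -54 -248
over -> -54 -248 -54

0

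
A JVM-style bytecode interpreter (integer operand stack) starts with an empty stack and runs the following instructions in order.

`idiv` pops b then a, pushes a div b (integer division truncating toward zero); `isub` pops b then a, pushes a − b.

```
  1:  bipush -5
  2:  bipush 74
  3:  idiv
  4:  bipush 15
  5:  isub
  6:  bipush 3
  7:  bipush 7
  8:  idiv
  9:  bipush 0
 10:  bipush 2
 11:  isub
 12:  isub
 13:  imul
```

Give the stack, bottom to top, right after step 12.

[-15, 2]

bipush -5 : -5
bipush 74 : -5 74
idiv      : 0
bipush 15 : 0 15
isub      : -15
bipush 3  : -15 3
bipush 7  : -15 3 7
idiv      : -15 0
bipush 0  : -15 0 0
bipush 2  : -15 0 0 2
isub      : -15 0 -2
isub      : -15 2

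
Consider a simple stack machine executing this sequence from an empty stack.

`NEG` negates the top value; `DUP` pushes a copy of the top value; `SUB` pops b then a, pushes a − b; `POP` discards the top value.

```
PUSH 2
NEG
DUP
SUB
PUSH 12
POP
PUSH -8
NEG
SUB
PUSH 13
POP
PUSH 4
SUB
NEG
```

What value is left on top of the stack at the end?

12

PUSH 2  -> [2]
NEG     -> [-2]
DUP     -> [-2, -2]
SUB     -> [0]
PUSH 12 -> [0, 12]
POP     -> [0]
PUSH -8 -> [0, -8]
NEG     -> [0, 8]
SUB     -> [-8]
PUSH 13 -> [-8, 13]
POP     -> [-8]
PUSH 4  -> [-8, 4]
SUB     -> [-12]
NEG     -> [12]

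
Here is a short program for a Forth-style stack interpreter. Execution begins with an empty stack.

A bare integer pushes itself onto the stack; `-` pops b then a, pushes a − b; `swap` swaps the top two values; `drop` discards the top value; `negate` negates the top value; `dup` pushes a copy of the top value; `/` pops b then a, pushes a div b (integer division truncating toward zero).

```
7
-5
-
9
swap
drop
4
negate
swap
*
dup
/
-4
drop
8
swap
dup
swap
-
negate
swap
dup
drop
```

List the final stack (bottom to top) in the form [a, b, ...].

7      -> [7]
-5     -> [7, -5]
-      -> [12]
9      -> [12, 9]
swap   -> [9, 12]
drop   -> [9]
4      -> [9, 4]
negate -> [9, -4]
swap   -> [-4, 9]
*      -> [-36]
dup    -> [-36, -36]
/      -> [1]
-4     -> [1, -4]
drop   -> [1]
8      -> [1, 8]
swap   -> [8, 1]
dup    -> [8, 1, 1]
swap   -> [8, 1, 1]
-      -> [8, 0]
negate -> [8, 0]
swap   -> [0, 8]
dup    -> [0, 8, 8]
drop   -> [0, 8]

[0, 8]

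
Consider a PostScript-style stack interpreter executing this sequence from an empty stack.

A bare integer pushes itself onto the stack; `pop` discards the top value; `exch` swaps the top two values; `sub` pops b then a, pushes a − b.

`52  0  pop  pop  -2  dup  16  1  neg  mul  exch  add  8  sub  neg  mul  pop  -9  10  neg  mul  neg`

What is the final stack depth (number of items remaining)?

52   → [52]
0    → [52, 0]
pop  → [52]
pop  → []
-2   → [-2]
dup  → [-2, -2]
16   → [-2, -2, 16]
1    → [-2, -2, 16, 1]
neg  → [-2, -2, 16, -1]
mul  → [-2, -2, -16]
exch → [-2, -16, -2]
add  → [-2, -18]
8    → [-2, -18, 8]
sub  → [-2, -26]
neg  → [-2, 26]
mul  → [-52]
pop  → []
-9   → [-9]
10   → [-9, 10]
neg  → [-9, -10]
mul  → [90]
neg  → [-90]

1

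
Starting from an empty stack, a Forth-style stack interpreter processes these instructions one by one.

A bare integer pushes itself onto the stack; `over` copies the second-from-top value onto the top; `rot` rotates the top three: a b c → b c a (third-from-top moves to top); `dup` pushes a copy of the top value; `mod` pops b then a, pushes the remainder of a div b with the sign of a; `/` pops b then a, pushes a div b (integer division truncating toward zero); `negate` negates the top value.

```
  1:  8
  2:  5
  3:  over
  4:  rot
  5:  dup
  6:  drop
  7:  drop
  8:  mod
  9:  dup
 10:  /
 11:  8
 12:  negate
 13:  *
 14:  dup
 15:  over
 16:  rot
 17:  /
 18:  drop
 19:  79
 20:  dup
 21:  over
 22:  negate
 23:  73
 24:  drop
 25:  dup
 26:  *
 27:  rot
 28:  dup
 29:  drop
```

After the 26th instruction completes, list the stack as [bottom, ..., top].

[-8, 79, 79, 6241]

8      : 8
5      : 8 5
over   : 8 5 8
rot    : 5 8 8
dup    : 5 8 8 8
drop   : 5 8 8
drop   : 5 8
mod    : 5
dup    : 5 5
/      : 1
8      : 1 8
negate : 1 -8
*      : -8
dup    : -8 -8
over   : -8 -8 -8
rot    : -8 -8 -8
/      : -8 1
drop   : -8
79     : -8 79
dup    : -8 79 79
over   : -8 79 79 79
negate : -8 79 79 -79
73     : -8 79 79 -79 73
drop   : -8 79 79 -79
dup    : -8 79 79 -79 -79
*      : -8 79 79 6241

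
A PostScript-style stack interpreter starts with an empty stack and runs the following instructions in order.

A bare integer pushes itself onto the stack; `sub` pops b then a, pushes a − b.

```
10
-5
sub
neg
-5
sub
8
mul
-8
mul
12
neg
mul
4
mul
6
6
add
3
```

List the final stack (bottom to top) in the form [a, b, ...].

[-30720, 12, 3]

10   [10]
-5   [10, -5]
sub  [15]
neg  [-15]
-5   [-15, -5]
sub  [-10]
8    [-10, 8]
mul  [-80]
-8   [-80, -8]
mul  [640]
12   [640, 12]
neg  [640, -12]
mul  [-7680]
4    [-7680, 4]
mul  [-30720]
6    [-30720, 6]
6    [-30720, 6, 6]
add  [-30720, 12]
3    [-30720, 12, 3]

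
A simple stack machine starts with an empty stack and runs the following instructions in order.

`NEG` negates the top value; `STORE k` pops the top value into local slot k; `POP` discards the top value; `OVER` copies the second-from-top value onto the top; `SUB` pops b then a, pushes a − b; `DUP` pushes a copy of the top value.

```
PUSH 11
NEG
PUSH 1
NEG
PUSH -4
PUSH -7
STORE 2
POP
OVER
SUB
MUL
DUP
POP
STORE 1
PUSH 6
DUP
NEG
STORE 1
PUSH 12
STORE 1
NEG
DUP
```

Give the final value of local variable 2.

-7

PUSH 11  [11]
NEG      [-11]
PUSH 1   [-11, 1]
NEG      [-11, -1]
PUSH -4  [-11, -1, -4]
PUSH -7  [-11, -1, -4, -7]
STORE 2  [-11, -1, -4]
POP      [-11, -1]
OVER     [-11, -1, -11]
SUB      [-11, 10]
MUL      [-110]
DUP      [-110, -110]
POP      [-110]
STORE 1  []
PUSH 6   [6]
DUP      [6, 6]
NEG      [6, -6]
STORE 1  [6]
PUSH 12  [6, 12]
STORE 1  [6]
NEG      [-6]
DUP      [-6, -6]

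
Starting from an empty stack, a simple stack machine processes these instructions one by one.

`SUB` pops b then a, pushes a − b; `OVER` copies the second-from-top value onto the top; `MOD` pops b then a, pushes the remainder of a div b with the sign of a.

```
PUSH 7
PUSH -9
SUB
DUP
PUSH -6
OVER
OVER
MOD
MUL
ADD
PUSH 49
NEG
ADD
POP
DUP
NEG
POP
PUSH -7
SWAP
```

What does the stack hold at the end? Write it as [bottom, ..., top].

[-7, 16]

PUSH 7   7
PUSH -9  7 -9
SUB      16
DUP      16 16
PUSH -6  16 16 -6
OVER     16 16 -6 16
OVER     16 16 -6 16 -6
MOD      16 16 -6 4
MUL      16 16 -24
ADD      16 -8
PUSH 49  16 -8 49
NEG      16 -8 -49
ADD      16 -57
POP      16
DUP      16 16
NEG      16 -16
POP      16
PUSH -7  16 -7
SWAP     -7 16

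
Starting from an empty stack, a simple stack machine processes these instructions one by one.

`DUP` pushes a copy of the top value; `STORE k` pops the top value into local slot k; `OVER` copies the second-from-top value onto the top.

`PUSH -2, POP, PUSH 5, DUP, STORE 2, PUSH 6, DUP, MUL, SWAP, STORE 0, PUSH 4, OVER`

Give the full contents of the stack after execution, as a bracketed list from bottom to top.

PUSH -2 → -2
POP     → (empty)
PUSH 5  → 5
DUP     → 5 5
STORE 2 → 5
PUSH 6  → 5 6
DUP     → 5 6 6
MUL     → 5 36
SWAP    → 36 5
STORE 0 → 36
PUSH 4  → 36 4
OVER    → 36 4 36

[36, 4, 36]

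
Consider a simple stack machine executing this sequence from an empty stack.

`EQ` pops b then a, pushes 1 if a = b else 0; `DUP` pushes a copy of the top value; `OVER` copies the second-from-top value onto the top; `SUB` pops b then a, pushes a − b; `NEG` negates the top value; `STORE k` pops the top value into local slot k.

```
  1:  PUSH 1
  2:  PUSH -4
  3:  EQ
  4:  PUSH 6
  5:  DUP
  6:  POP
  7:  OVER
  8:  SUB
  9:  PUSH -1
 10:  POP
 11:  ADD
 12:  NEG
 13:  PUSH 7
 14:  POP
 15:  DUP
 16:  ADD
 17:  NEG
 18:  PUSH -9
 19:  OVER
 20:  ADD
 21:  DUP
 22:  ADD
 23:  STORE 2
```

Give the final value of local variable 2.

PUSH 1  → [1]
PUSH -4 → [1, -4]
EQ      → [0]
PUSH 6  → [0, 6]
DUP     → [0, 6, 6]
POP     → [0, 6]
OVER    → [0, 6, 0]
SUB     → [0, 6]
PUSH -1 → [0, 6, -1]
POP     → [0, 6]
ADD     → [6]
NEG     → [-6]
PUSH 7  → [-6, 7]
POP     → [-6]
DUP     → [-6, -6]
ADD     → [-12]
NEG     → [12]
PUSH -9 → [12, -9]
OVER    → [12, -9, 12]
ADD     → [12, 3]
DUP     → [12, 3, 3]
ADD     → [12, 6]
STORE 2 → [12]

6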